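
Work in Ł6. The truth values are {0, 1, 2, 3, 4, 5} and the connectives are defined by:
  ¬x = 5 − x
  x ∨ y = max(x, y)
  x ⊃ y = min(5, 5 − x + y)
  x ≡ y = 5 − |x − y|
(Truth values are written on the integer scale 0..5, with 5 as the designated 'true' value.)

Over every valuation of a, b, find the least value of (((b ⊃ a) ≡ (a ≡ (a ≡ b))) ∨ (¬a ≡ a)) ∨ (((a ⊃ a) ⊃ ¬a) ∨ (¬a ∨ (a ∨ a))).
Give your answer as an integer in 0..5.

Take a = 1, b = 0:
b ⊃ a = 0 ⊃ 1 = 5
a ≡ b = 1 ≡ 0 = 4
a ≡ (a ≡ b) = 1 ≡ 4 = 2
(b ⊃ a) ≡ (a ≡ (a ≡ b)) = 5 ≡ 2 = 2
¬a = ¬1 = 4
¬a ≡ a = 4 ≡ 1 = 2
((b ⊃ a) ≡ (a ≡ (a ≡ b))) ∨ (¬a ≡ a) = 2 ∨ 2 = 2
a ⊃ a = 1 ⊃ 1 = 5
¬a = ¬1 = 4
(a ⊃ a) ⊃ ¬a = 5 ⊃ 4 = 4
¬a = ¬1 = 4
a ∨ a = 1 ∨ 1 = 1
¬a ∨ (a ∨ a) = 4 ∨ 1 = 4
((a ⊃ a) ⊃ ¬a) ∨ (¬a ∨ (a ∨ a)) = 4 ∨ 4 = 4
(((b ⊃ a) ≡ (a ≡ (a ≡ b))) ∨ (¬a ≡ a)) ∨ (((a ⊃ a) ⊃ ¬a) ∨ (¬a ∨ (a ∨ a))) = 2 ∨ 4 = 4
No assignment yields a value below 4, so this is the minimum.

4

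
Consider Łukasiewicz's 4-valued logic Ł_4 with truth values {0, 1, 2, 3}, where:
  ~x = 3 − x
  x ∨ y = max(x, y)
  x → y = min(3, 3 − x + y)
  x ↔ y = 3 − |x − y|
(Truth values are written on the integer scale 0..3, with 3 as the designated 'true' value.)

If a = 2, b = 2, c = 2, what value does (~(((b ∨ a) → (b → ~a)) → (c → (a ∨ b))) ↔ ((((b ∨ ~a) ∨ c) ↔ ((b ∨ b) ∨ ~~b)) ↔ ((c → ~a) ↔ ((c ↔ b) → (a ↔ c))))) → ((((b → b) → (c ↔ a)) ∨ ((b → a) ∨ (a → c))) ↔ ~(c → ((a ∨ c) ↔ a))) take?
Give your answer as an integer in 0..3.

b ∨ a = 2 ∨ 2 = 2
~a = ~2 = 1
b → ~a = 2 → 1 = 2
(b ∨ a) → (b → ~a) = 2 → 2 = 3
a ∨ b = 2 ∨ 2 = 2
c → (a ∨ b) = 2 → 2 = 3
((b ∨ a) → (b → ~a)) → (c → (a ∨ b)) = 3 → 3 = 3
~(((b ∨ a) → (b → ~a)) → (c → (a ∨ b))) = ~3 = 0
~a = ~2 = 1
b ∨ ~a = 2 ∨ 1 = 2
(b ∨ ~a) ∨ c = 2 ∨ 2 = 2
b ∨ b = 2 ∨ 2 = 2
~b = ~2 = 1
~~b = ~1 = 2
(b ∨ b) ∨ ~~b = 2 ∨ 2 = 2
((b ∨ ~a) ∨ c) ↔ ((b ∨ b) ∨ ~~b) = 2 ↔ 2 = 3
~a = ~2 = 1
c → ~a = 2 → 1 = 2
c ↔ b = 2 ↔ 2 = 3
a ↔ c = 2 ↔ 2 = 3
(c ↔ b) → (a ↔ c) = 3 → 3 = 3
(c → ~a) ↔ ((c ↔ b) → (a ↔ c)) = 2 ↔ 3 = 2
(((b ∨ ~a) ∨ c) ↔ ((b ∨ b) ∨ ~~b)) ↔ ((c → ~a) ↔ ((c ↔ b) → (a ↔ c))) = 3 ↔ 2 = 2
~(((b ∨ a) → (b → ~a)) → (c → (a ∨ b))) ↔ ((((b ∨ ~a) ∨ c) ↔ ((b ∨ b) ∨ ~~b)) ↔ ((c → ~a) ↔ ((c ↔ b) → (a ↔ c)))) = 0 ↔ 2 = 1
b → b = 2 → 2 = 3
c ↔ a = 2 ↔ 2 = 3
(b → b) → (c ↔ a) = 3 → 3 = 3
b → a = 2 → 2 = 3
a → c = 2 → 2 = 3
(b → a) ∨ (a → c) = 3 ∨ 3 = 3
((b → b) → (c ↔ a)) ∨ ((b → a) ∨ (a → c)) = 3 ∨ 3 = 3
a ∨ c = 2 ∨ 2 = 2
(a ∨ c) ↔ a = 2 ↔ 2 = 3
c → ((a ∨ c) ↔ a) = 2 → 3 = 3
~(c → ((a ∨ c) ↔ a)) = ~3 = 0
(((b → b) → (c ↔ a)) ∨ ((b → a) ∨ (a → c))) ↔ ~(c → ((a ∨ c) ↔ a)) = 3 ↔ 0 = 0
(~(((b ∨ a) → (b → ~a)) → (c → (a ∨ b))) ↔ ((((b ∨ ~a) ∨ c) ↔ ((b ∨ b) ∨ ~~b)) ↔ ((c → ~a) ↔ ((c ↔ b) → (a ↔ c))))) → ((((b → b) → (c ↔ a)) ∨ ((b → a) ∨ (a → c))) ↔ ~(c → ((a ∨ c) ↔ a))) = 1 → 0 = 2

2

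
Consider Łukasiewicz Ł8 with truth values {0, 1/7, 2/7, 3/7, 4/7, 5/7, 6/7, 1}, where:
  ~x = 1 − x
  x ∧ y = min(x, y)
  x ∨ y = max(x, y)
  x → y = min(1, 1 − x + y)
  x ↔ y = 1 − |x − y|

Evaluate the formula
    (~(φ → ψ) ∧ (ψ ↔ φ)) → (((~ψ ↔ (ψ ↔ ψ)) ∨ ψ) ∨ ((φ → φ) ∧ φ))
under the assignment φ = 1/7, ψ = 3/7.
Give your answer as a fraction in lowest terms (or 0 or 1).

φ → ψ = 1/7 → 3/7 = 1
~(φ → ψ) = ~1 = 0
ψ ↔ φ = 3/7 ↔ 1/7 = 5/7
~(φ → ψ) ∧ (ψ ↔ φ) = 0 ∧ 5/7 = 0
~ψ = ~3/7 = 4/7
ψ ↔ ψ = 3/7 ↔ 3/7 = 1
~ψ ↔ (ψ ↔ ψ) = 4/7 ↔ 1 = 4/7
(~ψ ↔ (ψ ↔ ψ)) ∨ ψ = 4/7 ∨ 3/7 = 4/7
φ → φ = 1/7 → 1/7 = 1
(φ → φ) ∧ φ = 1 ∧ 1/7 = 1/7
((~ψ ↔ (ψ ↔ ψ)) ∨ ψ) ∨ ((φ → φ) ∧ φ) = 4/7 ∨ 1/7 = 4/7
(~(φ → ψ) ∧ (ψ ↔ φ)) → (((~ψ ↔ (ψ ↔ ψ)) ∨ ψ) ∨ ((φ → φ) ∧ φ)) = 0 → 4/7 = 1

1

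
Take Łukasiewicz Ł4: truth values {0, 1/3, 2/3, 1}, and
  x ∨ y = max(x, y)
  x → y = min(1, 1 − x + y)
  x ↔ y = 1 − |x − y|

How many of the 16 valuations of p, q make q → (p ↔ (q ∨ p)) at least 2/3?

p = 0, q = 0 ↦ 1  ≥
p = 0, q = 1/3 ↦ 1  ≥
p = 0, q = 2/3 ↦ 2/3  ≥
p = 0, q = 1 ↦ 0  <
p = 1/3, q = 0 ↦ 1  ≥
p = 1/3, q = 1/3 ↦ 1  ≥
p = 1/3, q = 2/3 ↦ 1  ≥
p = 1/3, q = 1 ↦ 1/3  <
p = 2/3, q = 0 ↦ 1  ≥
p = 2/3, q = 1/3 ↦ 1  ≥
p = 2/3, q = 2/3 ↦ 1  ≥
p = 2/3, q = 1 ↦ 2/3  ≥
p = 1, q = 0 ↦ 1  ≥
p = 1, q = 1/3 ↦ 1  ≥
p = 1, q = 2/3 ↦ 1  ≥
p = 1, q = 1 ↦ 1  ≥
So 14 of the 16 assignments meet the threshold.

14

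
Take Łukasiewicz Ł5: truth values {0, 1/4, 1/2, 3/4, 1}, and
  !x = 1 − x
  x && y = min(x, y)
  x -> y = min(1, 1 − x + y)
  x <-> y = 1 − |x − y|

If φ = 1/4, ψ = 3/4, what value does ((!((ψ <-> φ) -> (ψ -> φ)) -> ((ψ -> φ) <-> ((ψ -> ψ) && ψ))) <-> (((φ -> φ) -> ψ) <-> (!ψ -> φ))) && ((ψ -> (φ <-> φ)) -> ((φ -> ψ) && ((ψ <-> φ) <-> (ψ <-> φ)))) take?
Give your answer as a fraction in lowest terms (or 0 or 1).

ψ <-> φ = 3/4 <-> 1/4 = 1/2
ψ -> φ = 3/4 -> 1/4 = 1/2
(ψ <-> φ) -> (ψ -> φ) = 1/2 -> 1/2 = 1
!((ψ <-> φ) -> (ψ -> φ)) = !1 = 0
ψ -> φ = 3/4 -> 1/4 = 1/2
ψ -> ψ = 3/4 -> 3/4 = 1
(ψ -> ψ) && ψ = 1 && 3/4 = 3/4
(ψ -> φ) <-> ((ψ -> ψ) && ψ) = 1/2 <-> 3/4 = 3/4
!((ψ <-> φ) -> (ψ -> φ)) -> ((ψ -> φ) <-> ((ψ -> ψ) && ψ)) = 0 -> 3/4 = 1
φ -> φ = 1/4 -> 1/4 = 1
(φ -> φ) -> ψ = 1 -> 3/4 = 3/4
!ψ = !3/4 = 1/4
!ψ -> φ = 1/4 -> 1/4 = 1
((φ -> φ) -> ψ) <-> (!ψ -> φ) = 3/4 <-> 1 = 3/4
(!((ψ <-> φ) -> (ψ -> φ)) -> ((ψ -> φ) <-> ((ψ -> ψ) && ψ))) <-> (((φ -> φ) -> ψ) <-> (!ψ -> φ)) = 1 <-> 3/4 = 3/4
φ <-> φ = 1/4 <-> 1/4 = 1
ψ -> (φ <-> φ) = 3/4 -> 1 = 1
φ -> ψ = 1/4 -> 3/4 = 1
ψ <-> φ = 3/4 <-> 1/4 = 1/2
ψ <-> φ = 3/4 <-> 1/4 = 1/2
(ψ <-> φ) <-> (ψ <-> φ) = 1/2 <-> 1/2 = 1
(φ -> ψ) && ((ψ <-> φ) <-> (ψ <-> φ)) = 1 && 1 = 1
(ψ -> (φ <-> φ)) -> ((φ -> ψ) && ((ψ <-> φ) <-> (ψ <-> φ))) = 1 -> 1 = 1
((!((ψ <-> φ) -> (ψ -> φ)) -> ((ψ -> φ) <-> ((ψ -> ψ) && ψ))) <-> (((φ -> φ) -> ψ) <-> (!ψ -> φ))) && ((ψ -> (φ <-> φ)) -> ((φ -> ψ) && ((ψ <-> φ) <-> (ψ <-> φ)))) = 3/4 && 1 = 3/4

3/4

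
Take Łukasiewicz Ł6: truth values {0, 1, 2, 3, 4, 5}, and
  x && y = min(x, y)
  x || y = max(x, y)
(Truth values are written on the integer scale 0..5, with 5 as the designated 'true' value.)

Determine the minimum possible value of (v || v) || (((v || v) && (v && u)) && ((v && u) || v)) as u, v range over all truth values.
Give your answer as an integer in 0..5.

0

Take u = 0, v = 0:
v || v = 0 || 0 = 0
v || v = 0 || 0 = 0
v && u = 0 && 0 = 0
(v || v) && (v && u) = 0 && 0 = 0
v && u = 0 && 0 = 0
(v && u) || v = 0 || 0 = 0
((v || v) && (v && u)) && ((v && u) || v) = 0 && 0 = 0
(v || v) || (((v || v) && (v && u)) && ((v && u) || v)) = 0 || 0 = 0
No assignment yields a value below 0, so this is the minimum.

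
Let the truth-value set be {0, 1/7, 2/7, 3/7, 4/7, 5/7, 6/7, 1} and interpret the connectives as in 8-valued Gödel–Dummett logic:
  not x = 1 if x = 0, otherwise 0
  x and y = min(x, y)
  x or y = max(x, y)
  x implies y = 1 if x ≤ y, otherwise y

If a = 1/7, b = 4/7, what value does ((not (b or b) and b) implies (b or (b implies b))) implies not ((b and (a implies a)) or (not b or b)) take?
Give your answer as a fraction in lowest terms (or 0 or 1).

b or b = 4/7 or 4/7 = 4/7
not (b or b) = not 4/7 = 0
not (b or b) and b = 0 and 4/7 = 0
b implies b = 4/7 implies 4/7 = 1
b or (b implies b) = 4/7 or 1 = 1
(not (b or b) and b) implies (b or (b implies b)) = 0 implies 1 = 1
a implies a = 1/7 implies 1/7 = 1
b and (a implies a) = 4/7 and 1 = 4/7
not b = not 4/7 = 0
not b or b = 0 or 4/7 = 4/7
(b and (a implies a)) or (not b or b) = 4/7 or 4/7 = 4/7
not ((b and (a implies a)) or (not b or b)) = not 4/7 = 0
((not (b or b) and b) implies (b or (b implies b))) implies not ((b and (a implies a)) or (not b or b)) = 1 implies 0 = 0

0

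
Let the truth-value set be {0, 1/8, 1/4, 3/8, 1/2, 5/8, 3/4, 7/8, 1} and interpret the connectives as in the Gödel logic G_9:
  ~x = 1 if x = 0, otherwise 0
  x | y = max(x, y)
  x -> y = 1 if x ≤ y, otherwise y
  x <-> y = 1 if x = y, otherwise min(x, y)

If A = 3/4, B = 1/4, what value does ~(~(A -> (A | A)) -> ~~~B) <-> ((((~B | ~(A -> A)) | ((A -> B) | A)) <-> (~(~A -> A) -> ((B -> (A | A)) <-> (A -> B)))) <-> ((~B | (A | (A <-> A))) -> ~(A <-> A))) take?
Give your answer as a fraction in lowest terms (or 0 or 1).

1

A | A = 3/4 | 3/4 = 3/4
A -> (A | A) = 3/4 -> 3/4 = 1
~(A -> (A | A)) = ~1 = 0
~B = ~1/4 = 0
~~B = ~0 = 1
~~~B = ~1 = 0
~(A -> (A | A)) -> ~~~B = 0 -> 0 = 1
~(~(A -> (A | A)) -> ~~~B) = ~1 = 0
~B = ~1/4 = 0
A -> A = 3/4 -> 3/4 = 1
~(A -> A) = ~1 = 0
~B | ~(A -> A) = 0 | 0 = 0
A -> B = 3/4 -> 1/4 = 1/4
(A -> B) | A = 1/4 | 3/4 = 3/4
(~B | ~(A -> A)) | ((A -> B) | A) = 0 | 3/4 = 3/4
~A = ~3/4 = 0
~A -> A = 0 -> 3/4 = 1
~(~A -> A) = ~1 = 0
A | A = 3/4 | 3/4 = 3/4
B -> (A | A) = 1/4 -> 3/4 = 1
A -> B = 3/4 -> 1/4 = 1/4
(B -> (A | A)) <-> (A -> B) = 1 <-> 1/4 = 1/4
~(~A -> A) -> ((B -> (A | A)) <-> (A -> B)) = 0 -> 1/4 = 1
((~B | ~(A -> A)) | ((A -> B) | A)) <-> (~(~A -> A) -> ((B -> (A | A)) <-> (A -> B))) = 3/4 <-> 1 = 3/4
~B = ~1/4 = 0
A <-> A = 3/4 <-> 3/4 = 1
A | (A <-> A) = 3/4 | 1 = 1
~B | (A | (A <-> A)) = 0 | 1 = 1
A <-> A = 3/4 <-> 3/4 = 1
~(A <-> A) = ~1 = 0
(~B | (A | (A <-> A))) -> ~(A <-> A) = 1 -> 0 = 0
(((~B | ~(A -> A)) | ((A -> B) | A)) <-> (~(~A -> A) -> ((B -> (A | A)) <-> (A -> B)))) <-> ((~B | (A | (A <-> A))) -> ~(A <-> A)) = 3/4 <-> 0 = 0
~(~(A -> (A | A)) -> ~~~B) <-> ((((~B | ~(A -> A)) | ((A -> B) | A)) <-> (~(~A -> A) -> ((B -> (A | A)) <-> (A -> B)))) <-> ((~B | (A | (A <-> A))) -> ~(A <-> A))) = 0 <-> 0 = 1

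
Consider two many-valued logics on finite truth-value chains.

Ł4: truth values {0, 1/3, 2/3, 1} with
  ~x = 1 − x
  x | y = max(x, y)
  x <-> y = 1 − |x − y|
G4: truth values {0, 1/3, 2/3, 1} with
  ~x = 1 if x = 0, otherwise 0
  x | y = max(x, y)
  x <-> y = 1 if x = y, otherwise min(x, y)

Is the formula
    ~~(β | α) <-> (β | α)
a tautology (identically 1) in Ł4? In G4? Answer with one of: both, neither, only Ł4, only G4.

only Ł4

In Ł4: every assignment gives 1 — tautology.
In G4: at α = 0, β = 1/3 the value is 1/3 — not a tautology.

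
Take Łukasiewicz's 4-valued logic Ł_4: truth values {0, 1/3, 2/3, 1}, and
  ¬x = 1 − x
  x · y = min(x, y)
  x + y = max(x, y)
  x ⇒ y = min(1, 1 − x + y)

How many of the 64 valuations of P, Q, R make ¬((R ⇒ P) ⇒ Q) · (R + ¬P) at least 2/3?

value 1: 2 assignments (counts)
value 2/3: 13 assignments (counts)
value 1/3: 20 assignments
value 0: 29 assignments
So 15 of the 64 assignments meet the threshold.

15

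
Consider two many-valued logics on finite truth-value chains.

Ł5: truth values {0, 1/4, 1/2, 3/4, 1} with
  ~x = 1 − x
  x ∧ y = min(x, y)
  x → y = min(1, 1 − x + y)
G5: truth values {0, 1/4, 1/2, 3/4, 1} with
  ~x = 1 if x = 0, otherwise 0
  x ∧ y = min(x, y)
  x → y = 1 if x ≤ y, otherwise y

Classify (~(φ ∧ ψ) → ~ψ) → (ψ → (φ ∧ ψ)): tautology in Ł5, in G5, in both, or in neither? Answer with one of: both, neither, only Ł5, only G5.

only Ł5

In Ł5: every assignment gives 1 — tautology.
In G5: at φ = 1/4, ψ = 1/2 the value is 1/4 — not a tautology.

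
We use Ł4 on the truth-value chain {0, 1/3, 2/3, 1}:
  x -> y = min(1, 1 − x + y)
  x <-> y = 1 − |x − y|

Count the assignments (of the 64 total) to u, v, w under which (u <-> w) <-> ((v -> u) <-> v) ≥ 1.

value 1: 16 assignments (counts)
value 2/3: 26 assignments
value 1/3: 16 assignments
value 0: 6 assignments
So 16 of the 64 assignments meet the threshold.

16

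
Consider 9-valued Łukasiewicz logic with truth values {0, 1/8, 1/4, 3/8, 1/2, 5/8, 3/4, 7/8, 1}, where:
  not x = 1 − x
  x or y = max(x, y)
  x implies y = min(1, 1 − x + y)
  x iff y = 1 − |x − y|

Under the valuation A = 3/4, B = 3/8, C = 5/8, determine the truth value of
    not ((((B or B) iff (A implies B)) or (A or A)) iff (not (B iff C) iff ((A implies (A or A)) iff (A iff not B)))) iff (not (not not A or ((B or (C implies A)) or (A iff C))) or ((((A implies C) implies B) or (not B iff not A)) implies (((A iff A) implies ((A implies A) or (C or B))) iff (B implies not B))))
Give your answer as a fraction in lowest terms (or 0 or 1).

B or B = 3/8 or 3/8 = 3/8
A implies B = 3/4 implies 3/8 = 5/8
(B or B) iff (A implies B) = 3/8 iff 5/8 = 3/4
A or A = 3/4 or 3/4 = 3/4
((B or B) iff (A implies B)) or (A or A) = 3/4 or 3/4 = 3/4
B iff C = 3/8 iff 5/8 = 3/4
not (B iff C) = not 3/4 = 1/4
A or A = 3/4 or 3/4 = 3/4
A implies (A or A) = 3/4 implies 3/4 = 1
not B = not 3/8 = 5/8
A iff not B = 3/4 iff 5/8 = 7/8
(A implies (A or A)) iff (A iff not B) = 1 iff 7/8 = 7/8
not (B iff C) iff ((A implies (A or A)) iff (A iff not B)) = 1/4 iff 7/8 = 3/8
(((B or B) iff (A implies B)) or (A or A)) iff (not (B iff C) iff ((A implies (A or A)) iff (A iff not B))) = 3/4 iff 3/8 = 5/8
not ((((B or B) iff (A implies B)) or (A or A)) iff (not (B iff C) iff ((A implies (A or A)) iff (A iff not B)))) = not 5/8 = 3/8
not A = not 3/4 = 1/4
not not A = not 1/4 = 3/4
C implies A = 5/8 implies 3/4 = 1
B or (C implies A) = 3/8 or 1 = 1
A iff C = 3/4 iff 5/8 = 7/8
(B or (C implies A)) or (A iff C) = 1 or 7/8 = 1
not not A or ((B or (C implies A)) or (A iff C)) = 3/4 or 1 = 1
not (not not A or ((B or (C implies A)) or (A iff C))) = not 1 = 0
A implies C = 3/4 implies 5/8 = 7/8
(A implies C) implies B = 7/8 implies 3/8 = 1/2
not B = not 3/8 = 5/8
not A = not 3/4 = 1/4
not B iff not A = 5/8 iff 1/4 = 5/8
((A implies C) implies B) or (not B iff not A) = 1/2 or 5/8 = 5/8
A iff A = 3/4 iff 3/4 = 1
A implies A = 3/4 implies 3/4 = 1
C or B = 5/8 or 3/8 = 5/8
(A implies A) or (C or B) = 1 or 5/8 = 1
(A iff A) implies ((A implies A) or (C or B)) = 1 implies 1 = 1
not B = not 3/8 = 5/8
B implies not B = 3/8 implies 5/8 = 1
((A iff A) implies ((A implies A) or (C or B))) iff (B implies not B) = 1 iff 1 = 1
(((A implies C) implies B) or (not B iff not A)) implies (((A iff A) implies ((A implies A) or (C or B))) iff (B implies not B)) = 5/8 implies 1 = 1
not (not not A or ((B or (C implies A)) or (A iff C))) or ((((A implies C) implies B) or (not B iff not A)) implies (((A iff A) implies ((A implies A) or (C or B))) iff (B implies not B))) = 0 or 1 = 1
not ((((B or B) iff (A implies B)) or (A or A)) iff (not (B iff C) iff ((A implies (A or A)) iff (A iff not B)))) iff (not (not not A or ((B or (C implies A)) or (A iff C))) or ((((A implies C) implies B) or (not B iff not A)) implies (((A iff A) implies ((A implies A) or (C or B))) iff (B implies not B)))) = 3/8 iff 1 = 3/8

3/8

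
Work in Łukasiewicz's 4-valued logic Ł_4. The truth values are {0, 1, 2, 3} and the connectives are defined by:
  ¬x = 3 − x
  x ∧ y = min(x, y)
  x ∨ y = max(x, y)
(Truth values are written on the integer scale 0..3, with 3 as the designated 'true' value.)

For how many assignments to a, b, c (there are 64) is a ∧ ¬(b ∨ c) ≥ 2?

8

value 3: 1 assignment (counts)
value 2: 7 assignments (counts)
value 1: 19 assignments
value 0: 37 assignments
So 8 of the 64 assignments meet the threshold.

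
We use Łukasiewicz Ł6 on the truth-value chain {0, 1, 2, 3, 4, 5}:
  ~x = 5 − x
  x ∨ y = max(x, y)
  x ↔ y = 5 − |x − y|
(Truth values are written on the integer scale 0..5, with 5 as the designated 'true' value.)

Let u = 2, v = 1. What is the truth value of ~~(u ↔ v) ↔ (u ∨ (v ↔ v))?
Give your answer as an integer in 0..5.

u ↔ v = 2 ↔ 1 = 4
~(u ↔ v) = ~4 = 1
~~(u ↔ v) = ~1 = 4
v ↔ v = 1 ↔ 1 = 5
u ∨ (v ↔ v) = 2 ∨ 5 = 5
~~(u ↔ v) ↔ (u ∨ (v ↔ v)) = 4 ↔ 5 = 4

4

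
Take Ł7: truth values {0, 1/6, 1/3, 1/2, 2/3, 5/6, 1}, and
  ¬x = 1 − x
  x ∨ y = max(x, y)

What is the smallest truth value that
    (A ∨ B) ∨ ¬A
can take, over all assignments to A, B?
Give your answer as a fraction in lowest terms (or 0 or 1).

Take A = 1/2, B = 0:
A ∨ B = 1/2 ∨ 0 = 1/2
¬A = ¬1/2 = 1/2
(A ∨ B) ∨ ¬A = 1/2 ∨ 1/2 = 1/2
No assignment yields a value below 1/2, so this is the minimum.

1/2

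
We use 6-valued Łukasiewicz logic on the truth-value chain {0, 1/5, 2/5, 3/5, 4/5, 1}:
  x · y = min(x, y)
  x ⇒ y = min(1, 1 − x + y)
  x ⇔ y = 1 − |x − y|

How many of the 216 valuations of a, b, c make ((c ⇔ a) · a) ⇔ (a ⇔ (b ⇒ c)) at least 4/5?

156

value 1: 115 assignments (counts)
value 4/5: 41 assignments (counts)
value 3/5: 31 assignments
value 2/5: 19 assignments
value 1/5: 8 assignments
value 0: 2 assignments
So 156 of the 216 assignments meet the threshold.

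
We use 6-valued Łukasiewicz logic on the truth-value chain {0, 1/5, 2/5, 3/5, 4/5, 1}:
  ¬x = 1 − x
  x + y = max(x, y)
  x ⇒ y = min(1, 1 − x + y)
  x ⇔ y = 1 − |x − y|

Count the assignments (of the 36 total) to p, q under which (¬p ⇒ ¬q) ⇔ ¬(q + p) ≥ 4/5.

12

value 1: 6 assignments (counts)
value 4/5: 6 assignments (counts)
value 3/5: 6 assignments
value 2/5: 6 assignments
value 1/5: 6 assignments
value 0: 6 assignments
So 12 of the 36 assignments meet the threshold.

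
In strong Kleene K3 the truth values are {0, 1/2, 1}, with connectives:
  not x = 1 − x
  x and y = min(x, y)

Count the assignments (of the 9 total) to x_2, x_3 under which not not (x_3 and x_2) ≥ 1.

x_2 = 0, x_3 = 0 ↦ 0  <
x_2 = 0, x_3 = 1/2 ↦ 0  <
x_2 = 0, x_3 = 1 ↦ 0  <
x_2 = 1/2, x_3 = 0 ↦ 0  <
x_2 = 1/2, x_3 = 1/2 ↦ 1/2  <
x_2 = 1/2, x_3 = 1 ↦ 1/2  <
x_2 = 1, x_3 = 0 ↦ 0  <
x_2 = 1, x_3 = 1/2 ↦ 1/2  <
x_2 = 1, x_3 = 1 ↦ 1  ≥
So 1 of the 9 assignments meets the threshold.

1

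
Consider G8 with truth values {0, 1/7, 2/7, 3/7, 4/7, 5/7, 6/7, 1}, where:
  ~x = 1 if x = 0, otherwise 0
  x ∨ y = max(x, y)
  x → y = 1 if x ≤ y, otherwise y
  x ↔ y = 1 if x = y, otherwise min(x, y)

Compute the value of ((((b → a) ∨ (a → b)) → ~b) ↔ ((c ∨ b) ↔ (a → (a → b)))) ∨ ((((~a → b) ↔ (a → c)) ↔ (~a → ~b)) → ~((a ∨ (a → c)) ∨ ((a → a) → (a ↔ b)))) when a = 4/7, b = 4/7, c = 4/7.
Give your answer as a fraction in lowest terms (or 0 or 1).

0

b → a = 4/7 → 4/7 = 1
a → b = 4/7 → 4/7 = 1
(b → a) ∨ (a → b) = 1 ∨ 1 = 1
~b = ~4/7 = 0
((b → a) ∨ (a → b)) → ~b = 1 → 0 = 0
c ∨ b = 4/7 ∨ 4/7 = 4/7
a → b = 4/7 → 4/7 = 1
a → (a → b) = 4/7 → 1 = 1
(c ∨ b) ↔ (a → (a → b)) = 4/7 ↔ 1 = 4/7
(((b → a) ∨ (a → b)) → ~b) ↔ ((c ∨ b) ↔ (a → (a → b))) = 0 ↔ 4/7 = 0
~a = ~4/7 = 0
~a → b = 0 → 4/7 = 1
a → c = 4/7 → 4/7 = 1
(~a → b) ↔ (a → c) = 1 ↔ 1 = 1
~a = ~4/7 = 0
~b = ~4/7 = 0
~a → ~b = 0 → 0 = 1
((~a → b) ↔ (a → c)) ↔ (~a → ~b) = 1 ↔ 1 = 1
a → c = 4/7 → 4/7 = 1
a ∨ (a → c) = 4/7 ∨ 1 = 1
a → a = 4/7 → 4/7 = 1
a ↔ b = 4/7 ↔ 4/7 = 1
(a → a) → (a ↔ b) = 1 → 1 = 1
(a ∨ (a → c)) ∨ ((a → a) → (a ↔ b)) = 1 ∨ 1 = 1
~((a ∨ (a → c)) ∨ ((a → a) → (a ↔ b))) = ~1 = 0
(((~a → b) ↔ (a → c)) ↔ (~a → ~b)) → ~((a ∨ (a → c)) ∨ ((a → a) → (a ↔ b))) = 1 → 0 = 0
((((b → a) ∨ (a → b)) → ~b) ↔ ((c ∨ b) ↔ (a → (a → b)))) ∨ ((((~a → b) ↔ (a → c)) ↔ (~a → ~b)) → ~((a ∨ (a → c)) ∨ ((a → a) → (a ↔ b)))) = 0 ∨ 0 = 0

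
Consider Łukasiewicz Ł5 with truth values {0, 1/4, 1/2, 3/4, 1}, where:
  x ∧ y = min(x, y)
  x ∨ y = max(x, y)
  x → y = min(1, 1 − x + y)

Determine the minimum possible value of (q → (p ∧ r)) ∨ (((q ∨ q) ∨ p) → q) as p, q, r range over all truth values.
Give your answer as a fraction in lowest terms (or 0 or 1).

Take p = 1, q = 1/2, r = 0:
p ∧ r = 1 ∧ 0 = 0
q → (p ∧ r) = 1/2 → 0 = 1/2
q ∨ q = 1/2 ∨ 1/2 = 1/2
(q ∨ q) ∨ p = 1/2 ∨ 1 = 1
((q ∨ q) ∨ p) → q = 1 → 1/2 = 1/2
(q → (p ∧ r)) ∨ (((q ∨ q) ∨ p) → q) = 1/2 ∨ 1/2 = 1/2
No assignment yields a value below 1/2, so this is the minimum.

1/2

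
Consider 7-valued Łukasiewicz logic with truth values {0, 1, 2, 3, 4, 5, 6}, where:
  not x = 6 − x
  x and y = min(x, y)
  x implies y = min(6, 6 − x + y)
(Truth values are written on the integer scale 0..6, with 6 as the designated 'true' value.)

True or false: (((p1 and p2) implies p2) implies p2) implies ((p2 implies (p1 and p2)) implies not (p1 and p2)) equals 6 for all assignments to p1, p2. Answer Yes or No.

No

Counterexample: take p1 = 4, p2 = 4.
p1 and p2 = 4 and 4 = 4
(p1 and p2) implies p2 = 4 implies 4 = 6
((p1 and p2) implies p2) implies p2 = 6 implies 4 = 4
p1 and p2 = 4 and 4 = 4
p2 implies (p1 and p2) = 4 implies 4 = 6
not (p1 and p2) = not 4 = 2
(p2 implies (p1 and p2)) implies not (p1 and p2) = 6 implies 2 = 2
(((p1 and p2) implies p2) implies p2) implies ((p2 implies (p1 and p2)) implies not (p1 and p2)) = 4 implies 2 = 4
This gives 4 ≠ 6.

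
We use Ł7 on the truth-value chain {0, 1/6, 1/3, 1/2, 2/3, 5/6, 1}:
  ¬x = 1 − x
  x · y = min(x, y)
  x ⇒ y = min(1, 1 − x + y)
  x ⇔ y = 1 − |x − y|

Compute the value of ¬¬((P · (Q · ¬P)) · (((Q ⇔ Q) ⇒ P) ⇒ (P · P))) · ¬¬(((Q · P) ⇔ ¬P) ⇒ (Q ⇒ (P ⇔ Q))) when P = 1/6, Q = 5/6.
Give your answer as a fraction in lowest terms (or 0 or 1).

1/6

¬P = ¬1/6 = 5/6
Q · ¬P = 5/6 · 5/6 = 5/6
P · (Q · ¬P) = 1/6 · 5/6 = 1/6
Q ⇔ Q = 5/6 ⇔ 5/6 = 1
(Q ⇔ Q) ⇒ P = 1 ⇒ 1/6 = 1/6
P · P = 1/6 · 1/6 = 1/6
((Q ⇔ Q) ⇒ P) ⇒ (P · P) = 1/6 ⇒ 1/6 = 1
(P · (Q · ¬P)) · (((Q ⇔ Q) ⇒ P) ⇒ (P · P)) = 1/6 · 1 = 1/6
¬((P · (Q · ¬P)) · (((Q ⇔ Q) ⇒ P) ⇒ (P · P))) = ¬1/6 = 5/6
¬¬((P · (Q · ¬P)) · (((Q ⇔ Q) ⇒ P) ⇒ (P · P))) = ¬5/6 = 1/6
Q · P = 5/6 · 1/6 = 1/6
¬P = ¬1/6 = 5/6
(Q · P) ⇔ ¬P = 1/6 ⇔ 5/6 = 1/3
P ⇔ Q = 1/6 ⇔ 5/6 = 1/3
Q ⇒ (P ⇔ Q) = 5/6 ⇒ 1/3 = 1/2
((Q · P) ⇔ ¬P) ⇒ (Q ⇒ (P ⇔ Q)) = 1/3 ⇒ 1/2 = 1
¬(((Q · P) ⇔ ¬P) ⇒ (Q ⇒ (P ⇔ Q))) = ¬1 = 0
¬¬(((Q · P) ⇔ ¬P) ⇒ (Q ⇒ (P ⇔ Q))) = ¬0 = 1
¬¬((P · (Q · ¬P)) · (((Q ⇔ Q) ⇒ P) ⇒ (P · P))) · ¬¬(((Q · P) ⇔ ¬P) ⇒ (Q ⇒ (P ⇔ Q))) = 1/6 · 1 = 1/6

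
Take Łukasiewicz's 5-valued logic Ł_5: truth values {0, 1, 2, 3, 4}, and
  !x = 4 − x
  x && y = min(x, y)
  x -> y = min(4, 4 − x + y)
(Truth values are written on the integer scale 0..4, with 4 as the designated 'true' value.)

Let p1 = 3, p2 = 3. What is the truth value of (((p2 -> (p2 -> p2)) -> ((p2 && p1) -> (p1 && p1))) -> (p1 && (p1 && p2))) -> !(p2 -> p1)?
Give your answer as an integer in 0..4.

1

p2 -> p2 = 3 -> 3 = 4
p2 -> (p2 -> p2) = 3 -> 4 = 4
p2 && p1 = 3 && 3 = 3
p1 && p1 = 3 && 3 = 3
(p2 && p1) -> (p1 && p1) = 3 -> 3 = 4
(p2 -> (p2 -> p2)) -> ((p2 && p1) -> (p1 && p1)) = 4 -> 4 = 4
p1 && p2 = 3 && 3 = 3
p1 && (p1 && p2) = 3 && 3 = 3
((p2 -> (p2 -> p2)) -> ((p2 && p1) -> (p1 && p1))) -> (p1 && (p1 && p2)) = 4 -> 3 = 3
p2 -> p1 = 3 -> 3 = 4
!(p2 -> p1) = !4 = 0
(((p2 -> (p2 -> p2)) -> ((p2 && p1) -> (p1 && p1))) -> (p1 && (p1 && p2))) -> !(p2 -> p1) = 3 -> 0 = 1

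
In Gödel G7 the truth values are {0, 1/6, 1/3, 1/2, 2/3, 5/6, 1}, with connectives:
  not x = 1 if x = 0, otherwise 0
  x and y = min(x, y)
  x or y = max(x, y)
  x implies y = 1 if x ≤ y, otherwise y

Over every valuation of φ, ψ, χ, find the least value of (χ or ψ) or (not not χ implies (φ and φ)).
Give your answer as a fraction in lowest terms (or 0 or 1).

1/6

Take φ = 0, ψ = 0, χ = 1/6:
χ or ψ = 1/6 or 0 = 1/6
not χ = not 1/6 = 0
not not χ = not 0 = 1
φ and φ = 0 and 0 = 0
not not χ implies (φ and φ) = 1 implies 0 = 0
(χ or ψ) or (not not χ implies (φ and φ)) = 1/6 or 0 = 1/6
No assignment yields a value below 1/6, so this is the minimum.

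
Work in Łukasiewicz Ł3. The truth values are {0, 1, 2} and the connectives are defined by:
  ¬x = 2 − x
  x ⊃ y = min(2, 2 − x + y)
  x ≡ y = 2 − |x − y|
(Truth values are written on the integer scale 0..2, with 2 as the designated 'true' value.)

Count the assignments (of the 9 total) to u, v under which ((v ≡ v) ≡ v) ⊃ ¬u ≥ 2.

6

u = 0, v = 0 ↦ 2  ≥
u = 0, v = 1 ↦ 2  ≥
u = 0, v = 2 ↦ 2  ≥
u = 1, v = 0 ↦ 2  ≥
u = 1, v = 1 ↦ 2  ≥
u = 1, v = 2 ↦ 1  <
u = 2, v = 0 ↦ 2  ≥
u = 2, v = 1 ↦ 1  <
u = 2, v = 2 ↦ 0  <
So 6 of the 9 assignments meet the threshold.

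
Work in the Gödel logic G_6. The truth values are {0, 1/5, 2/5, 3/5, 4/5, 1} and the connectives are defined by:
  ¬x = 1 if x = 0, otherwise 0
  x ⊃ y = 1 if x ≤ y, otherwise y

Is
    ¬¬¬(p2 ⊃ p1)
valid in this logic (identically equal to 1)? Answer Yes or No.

Counterexample: take p1 = 0, p2 = 0.
p2 ⊃ p1 = 0 ⊃ 0 = 1
¬(p2 ⊃ p1) = ¬1 = 0
¬¬(p2 ⊃ p1) = ¬0 = 1
¬¬¬(p2 ⊃ p1) = ¬1 = 0
This gives 0 ≠ 1.

No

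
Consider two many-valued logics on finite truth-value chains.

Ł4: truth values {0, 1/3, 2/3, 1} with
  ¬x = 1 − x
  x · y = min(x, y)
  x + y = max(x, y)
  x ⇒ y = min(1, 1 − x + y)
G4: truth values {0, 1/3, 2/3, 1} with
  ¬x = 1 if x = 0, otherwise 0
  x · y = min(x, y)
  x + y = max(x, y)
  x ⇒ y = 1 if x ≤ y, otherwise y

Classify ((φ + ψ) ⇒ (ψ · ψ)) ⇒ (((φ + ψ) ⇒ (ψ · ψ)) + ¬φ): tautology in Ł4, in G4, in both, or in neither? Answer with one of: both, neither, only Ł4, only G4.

In Ł4: every assignment gives 1 — tautology.
In G4: every assignment gives 1 — tautology.

both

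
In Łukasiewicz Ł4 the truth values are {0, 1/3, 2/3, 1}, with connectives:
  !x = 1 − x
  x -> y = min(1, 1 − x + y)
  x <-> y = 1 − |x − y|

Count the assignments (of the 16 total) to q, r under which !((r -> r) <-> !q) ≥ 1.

q = 0, r = 0 ↦ 0  <
q = 0, r = 1/3 ↦ 0  <
q = 0, r = 2/3 ↦ 0  <
q = 0, r = 1 ↦ 0  <
q = 1/3, r = 0 ↦ 1/3  <
q = 1/3, r = 1/3 ↦ 1/3  <
q = 1/3, r = 2/3 ↦ 1/3  <
q = 1/3, r = 1 ↦ 1/3  <
q = 2/3, r = 0 ↦ 2/3  <
q = 2/3, r = 1/3 ↦ 2/3  <
q = 2/3, r = 2/3 ↦ 2/3  <
q = 2/3, r = 1 ↦ 2/3  <
q = 1, r = 0 ↦ 1  ≥
q = 1, r = 1/3 ↦ 1  ≥
q = 1, r = 2/3 ↦ 1  ≥
q = 1, r = 1 ↦ 1  ≥
So 4 of the 16 assignments meet the threshold.

4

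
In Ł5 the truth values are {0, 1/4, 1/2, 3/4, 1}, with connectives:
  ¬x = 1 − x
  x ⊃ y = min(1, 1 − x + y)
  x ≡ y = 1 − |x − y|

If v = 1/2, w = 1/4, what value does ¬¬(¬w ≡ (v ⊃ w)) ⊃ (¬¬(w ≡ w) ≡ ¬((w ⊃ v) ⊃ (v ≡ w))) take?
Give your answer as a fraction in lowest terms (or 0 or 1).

1/4

¬w = ¬1/4 = 3/4
v ⊃ w = 1/2 ⊃ 1/4 = 3/4
¬w ≡ (v ⊃ w) = 3/4 ≡ 3/4 = 1
¬(¬w ≡ (v ⊃ w)) = ¬1 = 0
¬¬(¬w ≡ (v ⊃ w)) = ¬0 = 1
w ≡ w = 1/4 ≡ 1/4 = 1
¬(w ≡ w) = ¬1 = 0
¬¬(w ≡ w) = ¬0 = 1
w ⊃ v = 1/4 ⊃ 1/2 = 1
v ≡ w = 1/2 ≡ 1/4 = 3/4
(w ⊃ v) ⊃ (v ≡ w) = 1 ⊃ 3/4 = 3/4
¬((w ⊃ v) ⊃ (v ≡ w)) = ¬3/4 = 1/4
¬¬(w ≡ w) ≡ ¬((w ⊃ v) ⊃ (v ≡ w)) = 1 ≡ 1/4 = 1/4
¬¬(¬w ≡ (v ⊃ w)) ⊃ (¬¬(w ≡ w) ≡ ¬((w ⊃ v) ⊃ (v ≡ w))) = 1 ⊃ 1/4 = 1/4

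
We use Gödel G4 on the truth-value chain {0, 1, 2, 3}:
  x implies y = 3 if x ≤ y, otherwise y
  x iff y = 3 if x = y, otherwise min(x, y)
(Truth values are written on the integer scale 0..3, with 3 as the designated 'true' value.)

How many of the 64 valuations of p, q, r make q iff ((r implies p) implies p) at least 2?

value 3: 16 assignments (counts)
value 2: 13 assignments (counts)
value 1: 17 assignments
value 0: 18 assignments
So 29 of the 64 assignments meet the threshold.

29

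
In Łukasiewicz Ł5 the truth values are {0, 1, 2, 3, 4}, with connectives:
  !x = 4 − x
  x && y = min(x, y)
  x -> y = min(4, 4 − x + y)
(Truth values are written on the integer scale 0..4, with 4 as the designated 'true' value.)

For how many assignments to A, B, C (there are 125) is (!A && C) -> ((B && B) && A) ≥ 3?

value 4: 78 assignments (counts)
value 3: 18 assignments (counts)
value 2: 17 assignments
value 1: 7 assignments
value 0: 5 assignments
So 96 of the 125 assignments meet the threshold.

96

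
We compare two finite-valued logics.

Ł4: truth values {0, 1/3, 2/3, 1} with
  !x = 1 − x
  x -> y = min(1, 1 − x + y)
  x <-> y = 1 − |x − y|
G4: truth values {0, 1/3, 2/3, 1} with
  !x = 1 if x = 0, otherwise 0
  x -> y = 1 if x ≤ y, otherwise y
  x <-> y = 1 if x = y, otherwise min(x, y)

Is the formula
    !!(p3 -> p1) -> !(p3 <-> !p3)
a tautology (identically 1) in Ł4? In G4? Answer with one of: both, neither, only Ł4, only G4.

only G4

In Ł4: at p1 = 0, p3 = 1/3 the value is 2/3 — not a tautology.
In G4: every assignment gives 1 — tautology.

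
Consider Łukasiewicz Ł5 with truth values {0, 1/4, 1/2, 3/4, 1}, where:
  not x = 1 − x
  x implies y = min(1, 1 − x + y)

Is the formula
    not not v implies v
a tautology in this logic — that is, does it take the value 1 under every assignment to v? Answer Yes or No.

v = 0 ↦ 1
v = 1/4 ↦ 1
v = 1/2 ↦ 1
v = 3/4 ↦ 1
v = 1 ↦ 1
Every assignment gives a value ≥ 1.

Yes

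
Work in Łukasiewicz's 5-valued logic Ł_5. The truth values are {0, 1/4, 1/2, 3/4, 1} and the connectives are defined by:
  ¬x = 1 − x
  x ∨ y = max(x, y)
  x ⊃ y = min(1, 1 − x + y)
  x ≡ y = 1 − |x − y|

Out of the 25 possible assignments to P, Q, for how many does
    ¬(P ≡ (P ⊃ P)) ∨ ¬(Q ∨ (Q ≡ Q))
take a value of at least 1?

5

value 1: 5 assignments (counts)
value 3/4: 5 assignments
value 1/2: 5 assignments
value 1/4: 5 assignments
value 0: 5 assignments
So 5 of the 25 assignments meet the threshold.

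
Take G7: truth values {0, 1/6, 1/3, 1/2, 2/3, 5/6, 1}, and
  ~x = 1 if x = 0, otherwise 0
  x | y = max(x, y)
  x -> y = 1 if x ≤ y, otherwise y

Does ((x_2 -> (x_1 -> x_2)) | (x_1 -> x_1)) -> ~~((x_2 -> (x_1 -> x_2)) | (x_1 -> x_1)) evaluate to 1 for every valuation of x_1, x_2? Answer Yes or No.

Yes

At x_1 = 2/3, x_2 = 0, for instance:
x_1 -> x_2 = 2/3 -> 0 = 0
x_2 -> (x_1 -> x_2) = 0 -> 0 = 1
x_1 -> x_1 = 2/3 -> 2/3 = 1
(x_2 -> (x_1 -> x_2)) | (x_1 -> x_1) = 1 | 1 = 1
~((x_2 -> (x_1 -> x_2)) | (x_1 -> x_1)) = ~1 = 0
~~((x_2 -> (x_1 -> x_2)) | (x_1 -> x_1)) = ~0 = 1
((x_2 -> (x_1 -> x_2)) | (x_1 -> x_1)) -> ~~((x_2 -> (x_1 -> x_2)) | (x_1 -> x_1)) = 1 -> 1 = 1
and checking the remaining 48 assignments likewise gives ≥ 1 in every case.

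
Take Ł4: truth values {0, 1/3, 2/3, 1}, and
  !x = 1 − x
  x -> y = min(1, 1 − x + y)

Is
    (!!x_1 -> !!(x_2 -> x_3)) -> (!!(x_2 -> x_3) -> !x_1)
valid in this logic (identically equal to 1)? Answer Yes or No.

No

Counterexample: take x_1 = 1/3, x_2 = 0, x_3 = 0.
!x_1 = !1/3 = 2/3
!!x_1 = !2/3 = 1/3
x_2 -> x_3 = 0 -> 0 = 1
!(x_2 -> x_3) = !1 = 0
!!(x_2 -> x_3) = !0 = 1
!!x_1 -> !!(x_2 -> x_3) = 1/3 -> 1 = 1
x_2 -> x_3 = 0 -> 0 = 1
!(x_2 -> x_3) = !1 = 0
!!(x_2 -> x_3) = !0 = 1
!x_1 = !1/3 = 2/3
!!(x_2 -> x_3) -> !x_1 = 1 -> 2/3 = 2/3
(!!x_1 -> !!(x_2 -> x_3)) -> (!!(x_2 -> x_3) -> !x_1) = 1 -> 2/3 = 2/3
This gives 2/3 ≠ 1.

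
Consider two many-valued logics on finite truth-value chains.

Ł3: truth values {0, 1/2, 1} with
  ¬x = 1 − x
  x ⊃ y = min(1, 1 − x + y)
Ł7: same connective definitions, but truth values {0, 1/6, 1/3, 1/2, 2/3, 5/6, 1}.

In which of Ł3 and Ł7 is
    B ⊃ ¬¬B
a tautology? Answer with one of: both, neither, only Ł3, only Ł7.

In Ł3: every assignment gives 1 — tautology.
In Ł7: every assignment gives 1 — tautology.

both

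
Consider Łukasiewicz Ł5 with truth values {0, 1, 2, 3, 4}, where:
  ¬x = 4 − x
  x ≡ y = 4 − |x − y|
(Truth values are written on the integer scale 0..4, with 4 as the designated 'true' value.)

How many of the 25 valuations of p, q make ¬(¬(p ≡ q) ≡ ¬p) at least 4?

2

value 4: 2 assignments (counts)
value 3: 3 assignments
value 2: 6 assignments
value 1: 7 assignments
value 0: 7 assignments
So 2 of the 25 assignments meet the threshold.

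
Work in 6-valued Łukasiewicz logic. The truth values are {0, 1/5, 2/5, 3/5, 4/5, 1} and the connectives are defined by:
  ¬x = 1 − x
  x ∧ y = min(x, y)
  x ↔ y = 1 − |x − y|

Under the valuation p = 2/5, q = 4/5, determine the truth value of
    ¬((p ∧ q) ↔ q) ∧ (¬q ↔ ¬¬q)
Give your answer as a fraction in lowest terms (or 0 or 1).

p ∧ q = 2/5 ∧ 4/5 = 2/5
(p ∧ q) ↔ q = 2/5 ↔ 4/5 = 3/5
¬((p ∧ q) ↔ q) = ¬3/5 = 2/5
¬q = ¬4/5 = 1/5
¬q = ¬4/5 = 1/5
¬¬q = ¬1/5 = 4/5
¬q ↔ ¬¬q = 1/5 ↔ 4/5 = 2/5
¬((p ∧ q) ↔ q) ∧ (¬q ↔ ¬¬q) = 2/5 ∧ 2/5 = 2/5

2/5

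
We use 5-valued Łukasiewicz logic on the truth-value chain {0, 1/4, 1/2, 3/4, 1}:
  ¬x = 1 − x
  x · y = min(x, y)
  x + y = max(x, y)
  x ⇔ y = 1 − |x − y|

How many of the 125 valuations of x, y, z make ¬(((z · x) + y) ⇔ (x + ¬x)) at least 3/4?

16

value 1: 6 assignments (counts)
value 3/4: 10 assignments (counts)
value 1/2: 28 assignments
value 1/4: 40 assignments
value 0: 41 assignments
So 16 of the 125 assignments meet the threshold.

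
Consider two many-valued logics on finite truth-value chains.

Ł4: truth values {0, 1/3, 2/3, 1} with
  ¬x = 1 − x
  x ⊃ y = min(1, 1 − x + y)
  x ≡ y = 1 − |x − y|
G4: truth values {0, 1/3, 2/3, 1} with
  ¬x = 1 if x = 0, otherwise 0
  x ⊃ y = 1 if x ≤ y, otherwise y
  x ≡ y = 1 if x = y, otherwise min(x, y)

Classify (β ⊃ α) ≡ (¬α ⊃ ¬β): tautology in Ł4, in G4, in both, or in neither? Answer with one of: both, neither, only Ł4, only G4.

In Ł4: every assignment gives 1 — tautology.
In G4: at α = 1/3, β = 2/3 the value is 1/3 — not a tautology.

only Ł4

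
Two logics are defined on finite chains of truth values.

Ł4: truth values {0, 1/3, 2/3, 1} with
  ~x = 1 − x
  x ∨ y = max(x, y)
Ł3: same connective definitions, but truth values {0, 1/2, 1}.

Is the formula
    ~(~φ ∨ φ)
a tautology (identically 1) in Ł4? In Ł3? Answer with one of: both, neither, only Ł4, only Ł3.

neither

In Ł4: at φ = 0 the value is 0 — not a tautology.
In Ł3: at φ = 0 the value is 0 — not a tautology.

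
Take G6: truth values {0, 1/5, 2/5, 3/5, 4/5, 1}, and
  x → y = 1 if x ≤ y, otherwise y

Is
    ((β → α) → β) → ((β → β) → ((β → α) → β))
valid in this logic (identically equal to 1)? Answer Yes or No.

Yes

At α = 4/5, β = 2/5, for instance:
β → α = 2/5 → 4/5 = 1
(β → α) → β = 1 → 2/5 = 2/5
β → β = 2/5 → 2/5 = 1
(β → α) → β = 1 → 2/5 = 2/5
(β → β) → ((β → α) → β) = 1 → 2/5 = 2/5
((β → α) → β) → ((β → β) → ((β → α) → β)) = 2/5 → 2/5 = 1
and checking the remaining 35 assignments likewise gives ≥ 1 in every case.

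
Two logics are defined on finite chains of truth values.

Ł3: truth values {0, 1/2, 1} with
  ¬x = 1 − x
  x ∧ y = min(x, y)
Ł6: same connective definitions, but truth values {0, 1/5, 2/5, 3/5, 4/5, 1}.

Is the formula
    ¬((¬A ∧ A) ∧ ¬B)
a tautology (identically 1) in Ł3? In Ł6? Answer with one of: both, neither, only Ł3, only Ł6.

neither

In Ł3: at A = 1/2, B = 0 the value is 1/2 — not a tautology.
In Ł6: at A = 1/5, B = 0 the value is 4/5 — not a tautology.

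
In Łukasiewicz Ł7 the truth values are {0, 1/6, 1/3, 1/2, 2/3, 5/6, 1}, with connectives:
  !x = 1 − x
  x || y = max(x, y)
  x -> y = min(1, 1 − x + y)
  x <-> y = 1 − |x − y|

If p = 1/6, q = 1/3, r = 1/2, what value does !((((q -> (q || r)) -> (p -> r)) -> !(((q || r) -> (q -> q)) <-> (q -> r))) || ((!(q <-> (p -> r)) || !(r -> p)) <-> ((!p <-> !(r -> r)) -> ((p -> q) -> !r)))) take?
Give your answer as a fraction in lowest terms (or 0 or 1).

q || r = 1/3 || 1/2 = 1/2
q -> (q || r) = 1/3 -> 1/2 = 1
p -> r = 1/6 -> 1/2 = 1
(q -> (q || r)) -> (p -> r) = 1 -> 1 = 1
q || r = 1/3 || 1/2 = 1/2
q -> q = 1/3 -> 1/3 = 1
(q || r) -> (q -> q) = 1/2 -> 1 = 1
q -> r = 1/3 -> 1/2 = 1
((q || r) -> (q -> q)) <-> (q -> r) = 1 <-> 1 = 1
!(((q || r) -> (q -> q)) <-> (q -> r)) = !1 = 0
((q -> (q || r)) -> (p -> r)) -> !(((q || r) -> (q -> q)) <-> (q -> r)) = 1 -> 0 = 0
p -> r = 1/6 -> 1/2 = 1
q <-> (p -> r) = 1/3 <-> 1 = 1/3
!(q <-> (p -> r)) = !1/3 = 2/3
r -> p = 1/2 -> 1/6 = 2/3
!(r -> p) = !2/3 = 1/3
!(q <-> (p -> r)) || !(r -> p) = 2/3 || 1/3 = 2/3
!p = !1/6 = 5/6
r -> r = 1/2 -> 1/2 = 1
!(r -> r) = !1 = 0
!p <-> !(r -> r) = 5/6 <-> 0 = 1/6
p -> q = 1/6 -> 1/3 = 1
!r = !1/2 = 1/2
(p -> q) -> !r = 1 -> 1/2 = 1/2
(!p <-> !(r -> r)) -> ((p -> q) -> !r) = 1/6 -> 1/2 = 1
(!(q <-> (p -> r)) || !(r -> p)) <-> ((!p <-> !(r -> r)) -> ((p -> q) -> !r)) = 2/3 <-> 1 = 2/3
(((q -> (q || r)) -> (p -> r)) -> !(((q || r) -> (q -> q)) <-> (q -> r))) || ((!(q <-> (p -> r)) || !(r -> p)) <-> ((!p <-> !(r -> r)) -> ((p -> q) -> !r))) = 0 || 2/3 = 2/3
!((((q -> (q || r)) -> (p -> r)) -> !(((q || r) -> (q -> q)) <-> (q -> r))) || ((!(q <-> (p -> r)) || !(r -> p)) <-> ((!p <-> !(r -> r)) -> ((p -> q) -> !r)))) = !2/3 = 1/3

1/3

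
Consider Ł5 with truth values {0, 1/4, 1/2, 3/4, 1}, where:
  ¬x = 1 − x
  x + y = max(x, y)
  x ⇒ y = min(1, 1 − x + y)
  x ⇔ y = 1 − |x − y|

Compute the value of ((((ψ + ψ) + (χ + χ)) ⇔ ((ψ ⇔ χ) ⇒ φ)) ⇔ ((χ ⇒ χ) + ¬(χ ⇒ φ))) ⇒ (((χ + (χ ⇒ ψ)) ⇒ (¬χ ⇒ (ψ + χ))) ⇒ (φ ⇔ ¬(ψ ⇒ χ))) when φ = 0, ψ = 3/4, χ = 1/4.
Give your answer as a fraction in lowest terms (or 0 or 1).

ψ + ψ = 3/4 + 3/4 = 3/4
χ + χ = 1/4 + 1/4 = 1/4
(ψ + ψ) + (χ + χ) = 3/4 + 1/4 = 3/4
ψ ⇔ χ = 3/4 ⇔ 1/4 = 1/2
(ψ ⇔ χ) ⇒ φ = 1/2 ⇒ 0 = 1/2
((ψ + ψ) + (χ + χ)) ⇔ ((ψ ⇔ χ) ⇒ φ) = 3/4 ⇔ 1/2 = 3/4
χ ⇒ χ = 1/4 ⇒ 1/4 = 1
χ ⇒ φ = 1/4 ⇒ 0 = 3/4
¬(χ ⇒ φ) = ¬3/4 = 1/4
(χ ⇒ χ) + ¬(χ ⇒ φ) = 1 + 1/4 = 1
(((ψ + ψ) + (χ + χ)) ⇔ ((ψ ⇔ χ) ⇒ φ)) ⇔ ((χ ⇒ χ) + ¬(χ ⇒ φ)) = 3/4 ⇔ 1 = 3/4
χ ⇒ ψ = 1/4 ⇒ 3/4 = 1
χ + (χ ⇒ ψ) = 1/4 + 1 = 1
¬χ = ¬1/4 = 3/4
ψ + χ = 3/4 + 1/4 = 3/4
¬χ ⇒ (ψ + χ) = 3/4 ⇒ 3/4 = 1
(χ + (χ ⇒ ψ)) ⇒ (¬χ ⇒ (ψ + χ)) = 1 ⇒ 1 = 1
ψ ⇒ χ = 3/4 ⇒ 1/4 = 1/2
¬(ψ ⇒ χ) = ¬1/2 = 1/2
φ ⇔ ¬(ψ ⇒ χ) = 0 ⇔ 1/2 = 1/2
((χ + (χ ⇒ ψ)) ⇒ (¬χ ⇒ (ψ + χ))) ⇒ (φ ⇔ ¬(ψ ⇒ χ)) = 1 ⇒ 1/2 = 1/2
((((ψ + ψ) + (χ + χ)) ⇔ ((ψ ⇔ χ) ⇒ φ)) ⇔ ((χ ⇒ χ) + ¬(χ ⇒ φ))) ⇒ (((χ + (χ ⇒ ψ)) ⇒ (¬χ ⇒ (ψ + χ))) ⇒ (φ ⇔ ¬(ψ ⇒ χ))) = 3/4 ⇒ 1/2 = 3/4

3/4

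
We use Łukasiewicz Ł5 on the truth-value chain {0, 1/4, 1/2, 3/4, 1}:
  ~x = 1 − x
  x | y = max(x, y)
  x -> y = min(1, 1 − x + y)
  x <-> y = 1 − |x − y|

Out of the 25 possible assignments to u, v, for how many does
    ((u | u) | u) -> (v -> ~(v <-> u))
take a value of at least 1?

value 1: 21 assignments (counts)
value 1/2: 3 assignments
value 0: 1 assignment
So 21 of the 25 assignments meet the threshold.

21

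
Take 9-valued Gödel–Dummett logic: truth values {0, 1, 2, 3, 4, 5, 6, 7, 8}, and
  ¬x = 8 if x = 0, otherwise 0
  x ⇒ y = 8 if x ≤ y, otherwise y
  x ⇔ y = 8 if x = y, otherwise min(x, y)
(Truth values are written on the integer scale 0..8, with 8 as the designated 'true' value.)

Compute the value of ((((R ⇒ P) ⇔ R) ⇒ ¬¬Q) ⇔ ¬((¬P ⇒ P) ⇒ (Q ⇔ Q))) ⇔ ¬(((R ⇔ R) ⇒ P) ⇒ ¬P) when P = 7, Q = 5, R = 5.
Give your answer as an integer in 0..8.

0

R ⇒ P = 5 ⇒ 7 = 8
(R ⇒ P) ⇔ R = 8 ⇔ 5 = 5
¬Q = ¬5 = 0
¬¬Q = ¬0 = 8
((R ⇒ P) ⇔ R) ⇒ ¬¬Q = 5 ⇒ 8 = 8
¬P = ¬7 = 0
¬P ⇒ P = 0 ⇒ 7 = 8
Q ⇔ Q = 5 ⇔ 5 = 8
(¬P ⇒ P) ⇒ (Q ⇔ Q) = 8 ⇒ 8 = 8
¬((¬P ⇒ P) ⇒ (Q ⇔ Q)) = ¬8 = 0
(((R ⇒ P) ⇔ R) ⇒ ¬¬Q) ⇔ ¬((¬P ⇒ P) ⇒ (Q ⇔ Q)) = 8 ⇔ 0 = 0
R ⇔ R = 5 ⇔ 5 = 8
(R ⇔ R) ⇒ P = 8 ⇒ 7 = 7
¬P = ¬7 = 0
((R ⇔ R) ⇒ P) ⇒ ¬P = 7 ⇒ 0 = 0
¬(((R ⇔ R) ⇒ P) ⇒ ¬P) = ¬0 = 8
((((R ⇒ P) ⇔ R) ⇒ ¬¬Q) ⇔ ¬((¬P ⇒ P) ⇒ (Q ⇔ Q))) ⇔ ¬(((R ⇔ R) ⇒ P) ⇒ ¬P) = 0 ⇔ 8 = 0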